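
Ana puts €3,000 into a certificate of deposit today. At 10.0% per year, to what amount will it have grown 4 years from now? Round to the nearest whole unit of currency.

€4,392

3,000 × (1+0.1)^4 = 3,000 × 1.464100 = 4,392.3000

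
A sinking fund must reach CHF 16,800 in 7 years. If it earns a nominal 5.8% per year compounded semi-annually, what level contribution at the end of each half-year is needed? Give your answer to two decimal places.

CHF 989.92

With 2 periods per year: i = 0.029, n = 14.
FV-annuity factor = 16.971017; PMT = 16800 / 16.971017 = 989.9230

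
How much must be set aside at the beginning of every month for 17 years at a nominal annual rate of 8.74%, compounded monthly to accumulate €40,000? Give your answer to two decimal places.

€85.20

i = 0.0874/12 = 0.00728333 per month; n = 17·12 = 204.
PMT = 40000 / ( [(1+0.00728333)^204 − 1] / 0.00728333 × (1+i) ) = 40000 / 469.496002 = 85.1977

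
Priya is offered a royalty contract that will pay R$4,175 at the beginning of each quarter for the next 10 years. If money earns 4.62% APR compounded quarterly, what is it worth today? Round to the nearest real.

R$134,670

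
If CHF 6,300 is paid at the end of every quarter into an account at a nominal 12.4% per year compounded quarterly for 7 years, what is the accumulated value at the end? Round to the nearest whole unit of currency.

With 4 periods per year: i = 0.031, n = 28.
FV = PMT · [(1+i)^n − 1] / i = 6300 · 43.578899 = 274,547.0620

CHF 274,547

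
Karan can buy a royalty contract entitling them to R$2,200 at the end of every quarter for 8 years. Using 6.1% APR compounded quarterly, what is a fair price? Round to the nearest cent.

R$55,379.67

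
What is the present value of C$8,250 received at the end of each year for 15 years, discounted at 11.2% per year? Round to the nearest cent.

C$58,675.46

PV = PMT · [1 − (1+i)^(−n)] / i = 8250 · 7.112177 = 58,675.4600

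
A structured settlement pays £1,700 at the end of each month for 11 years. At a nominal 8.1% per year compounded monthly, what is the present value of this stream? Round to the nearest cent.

Periodic rate i = 0.081/12 = 0.00675; n = 11 × 12 = 132 periods.
PV = 1700 × [1 − (1+0.00675)^(−132)] / 0.00675 = 1700 × 87.188848 = 148,221.0411

£148,221.04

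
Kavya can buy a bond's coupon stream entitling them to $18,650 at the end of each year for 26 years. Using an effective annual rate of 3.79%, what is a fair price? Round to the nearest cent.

$305,017.81

Annuity factor a(26|0.0379) = 16.354842; PV = 18650 × 16.354842 = 305,017.8058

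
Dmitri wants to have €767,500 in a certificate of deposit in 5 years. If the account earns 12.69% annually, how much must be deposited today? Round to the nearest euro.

€422,330

PV = FV·(1+i)^(−n) = 767,500 × 0.550267 = 422,329.5695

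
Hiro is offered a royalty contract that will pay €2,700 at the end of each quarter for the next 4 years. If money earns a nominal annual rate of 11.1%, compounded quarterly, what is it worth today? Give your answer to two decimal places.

€34,505.78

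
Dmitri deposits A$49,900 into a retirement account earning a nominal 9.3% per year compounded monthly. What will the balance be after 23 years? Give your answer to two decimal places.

A$420,218.56

Periodic rate i = 0.093/12 = 0.00775; n = 23 × 12 = 276 periods.
FV = PV·(1+i)^n = 49,900 × 8.421214 = 420,218.5592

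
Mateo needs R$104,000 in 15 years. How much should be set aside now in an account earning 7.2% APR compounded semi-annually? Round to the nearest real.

Periodic rate i = 0.072/2 = 0.036; n = 15 × 2 = 30 periods.
PV = 104,000 / (1 + 0.036)^30 = 104,000 / 2.889300 = 35,994.8756

R$35,995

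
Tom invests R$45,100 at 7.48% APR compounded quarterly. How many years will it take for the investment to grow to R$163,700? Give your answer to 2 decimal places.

17.40 years

Periodic rate i = 0.0748/4 = 0.0187.
n = ln(163700/45100) / ln(1+0.0187) = ln(3.62971) / 0.018527 = 69.5813 quarters
= 69.5813/4 years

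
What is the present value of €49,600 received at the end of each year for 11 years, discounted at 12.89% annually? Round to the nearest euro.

PV = PMT · [1 − (1+i)^(−n)] / i = 49600 · 5.713688 = 283,398.9436

€283,399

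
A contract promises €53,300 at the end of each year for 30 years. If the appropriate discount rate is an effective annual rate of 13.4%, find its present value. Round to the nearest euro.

€388,615

Annuity factor a(30|0.134) = 7.291092; PV = 53300 × 7.291092 = 388,615.2029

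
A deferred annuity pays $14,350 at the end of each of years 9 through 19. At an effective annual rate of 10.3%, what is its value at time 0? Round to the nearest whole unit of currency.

Value one period before first payment (t=8): 14350 × [1 − (1+0.103)^(−11)] / 0.103 = 14350 × 6.406319 = 91,930.6796
Discount back 8 years: 91,930.6796 × (1+0.103)^(−8) = 91,930.6796 × 0.456453 = 41,962.0185

$41,962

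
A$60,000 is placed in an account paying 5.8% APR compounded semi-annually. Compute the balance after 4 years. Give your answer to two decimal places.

A$75,417.87

i = 0.058/2 = 0.029 per half-year; n = 4·2 = 8.
FV = PV·(1+i)^n = 60,000 × 1.256964 = 75,417.8675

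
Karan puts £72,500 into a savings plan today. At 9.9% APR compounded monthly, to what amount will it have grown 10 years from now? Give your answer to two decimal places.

i = 0.099/12 = 0.00825 per month; n = 10·12 = 120.
FV = 72,500 × (1 + 0.00825)^120 = 194,323.6629

£194,323.66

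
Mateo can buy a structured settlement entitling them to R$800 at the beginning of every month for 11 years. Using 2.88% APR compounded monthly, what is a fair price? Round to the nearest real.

With 12 periods per year: i = 0.0024, n = 132.
Annuity factor a(132|0.0024) × (1+i) = 113.290837; PV = 800 × 113.290837 = 90,632.6697
(Beginning-of-period payments → annuity-due factor ×(1+i).)

R$90,633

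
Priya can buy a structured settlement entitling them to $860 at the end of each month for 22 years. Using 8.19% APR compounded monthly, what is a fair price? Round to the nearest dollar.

Periodic rate i = 0.0819/12 = 0.006825; n = 22 × 12 = 264 periods.
PV = 860 × [1 − (1+0.006825)^(−264)] / 0.006825 = 860 × 122.195654 = 105,088.2628

$105,088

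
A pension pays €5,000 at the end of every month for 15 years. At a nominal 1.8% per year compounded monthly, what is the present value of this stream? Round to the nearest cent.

Periodic rate i = 0.018/12 = 0.0015; n = 15 × 12 = 180 periods.
Annuity factor a(180|0.0015) = 157.644040; PV = 5000 × 157.644040 = 788,220.2003

€788,220.20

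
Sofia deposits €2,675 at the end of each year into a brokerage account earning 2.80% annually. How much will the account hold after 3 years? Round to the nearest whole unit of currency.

FV = 2675 × [(1+0.028)^3 − 1] / 0.028 = 2675 × 3.084784 = 8,251.7972

€8,252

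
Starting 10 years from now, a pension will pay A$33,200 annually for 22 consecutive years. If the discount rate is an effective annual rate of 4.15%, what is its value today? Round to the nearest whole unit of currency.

A$328,021

PV at t=9 (ordinary 22-year annuity): 33200 × a(22|0.0415) = 33200 × 14.246122 = 472,971.2362
Discount back 9 years: 472,971.2362 × (1+0.0415)^(−9) = 472,971.2362 × 0.693532 = 328,020.7077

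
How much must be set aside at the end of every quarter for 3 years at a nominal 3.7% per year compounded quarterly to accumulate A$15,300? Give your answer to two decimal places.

Periodic rate i = 0.037/4 = 0.00925; n = 3 × 4 = 12 periods.
PMT = 15300 / ( [(1+0.00925)^12 − 1] / 0.00925 ) = 15300 / 12.629721 = 1,211.4281

A$1,211.43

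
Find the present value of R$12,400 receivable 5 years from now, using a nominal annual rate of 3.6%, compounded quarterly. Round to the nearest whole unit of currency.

R$10,366

i = 0.036/4 = 0.009 per quarter; n = 5·4 = 20.
Discount factor = (1+0.009)^(−20) = 0.835943; PV = 12,400 × 0.835943 = 10,365.6934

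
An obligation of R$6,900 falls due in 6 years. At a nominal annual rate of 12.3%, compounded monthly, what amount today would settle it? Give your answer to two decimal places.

i = 0.123/12 = 0.01025 per month; n = 6·12 = 72.
Discount factor = (1+0.01025)^(−72) = 0.479868; PV = 6,900 × 0.479868 = 3,311.0919

R$3,311.09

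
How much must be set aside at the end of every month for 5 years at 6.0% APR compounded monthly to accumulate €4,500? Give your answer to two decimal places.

With 12 periods per year: i = 0.005, n = 60.
FV-annuity factor = 69.770031; PMT = 4500 / 69.770031 = 64.4976

€64.50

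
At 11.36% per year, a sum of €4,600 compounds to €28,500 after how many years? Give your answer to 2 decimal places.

16.95 years

n = ln(28500/4600) / ln(1+0.1136) = ln(6.19565) / 0.107598 = 16.9506 years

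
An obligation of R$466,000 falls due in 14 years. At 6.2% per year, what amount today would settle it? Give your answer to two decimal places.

PV = 466,000 / (1 + 0.062)^14 = 466,000 / 2.321364 = 200,744.0502

R$200,744.05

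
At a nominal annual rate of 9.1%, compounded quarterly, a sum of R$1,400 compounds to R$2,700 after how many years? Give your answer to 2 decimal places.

7.30 years

Periodic rate i = 0.091/4 = 0.02275.
n = ln(2700/1400) / ln(1+0.02275) = ln(1.92857) / 0.022495 = 29.1966 quarters
= 29.1966/4 years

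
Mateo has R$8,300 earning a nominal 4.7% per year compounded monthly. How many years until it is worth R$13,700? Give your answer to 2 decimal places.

10.68 years

Periodic rate i = 0.047/12 = 0.00391667.
n = ln(13700/8300) / ln(1+0.00391667) = ln(1.65060) / 0.003909 = 128.2011 months
= 128.2011/12 years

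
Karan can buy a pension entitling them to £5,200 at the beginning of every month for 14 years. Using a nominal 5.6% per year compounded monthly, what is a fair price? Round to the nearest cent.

£607,422.37

i = 0.056/12 = 0.00466667 per month; n = 14·12 = 168.
PV = 5200 × [1 − (1+0.00466667)^(−168)] / 0.00466667 × (1+i) = 5200 × 116.811994 = 607,422.3698
(annuity-due: payments at period start, so ×(1+i).)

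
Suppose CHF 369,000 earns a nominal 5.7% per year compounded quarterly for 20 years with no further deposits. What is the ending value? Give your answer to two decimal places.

CHF 1,144,531.31

i = 0.057/4 = 0.01425 per quarter; n = 20·4 = 80.
369,000 × (1+0.01425)^80 = 369,000 × 3.101711 = 1,144,531.3059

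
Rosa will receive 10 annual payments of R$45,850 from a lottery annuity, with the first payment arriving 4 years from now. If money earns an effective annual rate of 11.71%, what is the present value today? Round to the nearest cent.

R$188,062.53

PV at t=3 (ordinary 10-year annuity): 45850 × a(10|0.1171) = 45850 × 5.717933 = 262,167.2425
PV₀ = 262,167.2425 / (1+0.1171)^3 = 262,167.2425 / 1.394043 = 188,062.5284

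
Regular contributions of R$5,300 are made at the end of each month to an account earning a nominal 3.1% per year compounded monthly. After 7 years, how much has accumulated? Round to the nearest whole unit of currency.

With 12 periods per year: i = 0.00258333, n = 84.
FV = 5300 × [(1+0.00258333)^84 − 1] / 0.00258333 = 5300 × 93.676076 = 496,483.2048

R$496,483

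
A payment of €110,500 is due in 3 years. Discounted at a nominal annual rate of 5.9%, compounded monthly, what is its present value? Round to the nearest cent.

i = 0.059/12 = 0.00491667 per month; n = 3·12 = 36.
PV = 110,500 / (1 + 0.00491667)^36 = 110,500 / 1.193114 = 92,614.8249

€92,614.82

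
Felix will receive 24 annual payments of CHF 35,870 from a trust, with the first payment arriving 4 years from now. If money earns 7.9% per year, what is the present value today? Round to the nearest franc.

CHF 303,162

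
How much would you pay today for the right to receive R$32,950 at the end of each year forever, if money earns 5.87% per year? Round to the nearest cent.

R$561,328.79

PV = C/r = 32950/0.0587 = 561,328.7905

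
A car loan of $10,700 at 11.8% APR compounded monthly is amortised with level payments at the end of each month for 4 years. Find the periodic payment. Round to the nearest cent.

With 12 periods per year: i = 0.00983333, n = 48.
Annuity-PV factor = 38.115938; PMT = 10700 / 38.115938 = 280.7225

$280.72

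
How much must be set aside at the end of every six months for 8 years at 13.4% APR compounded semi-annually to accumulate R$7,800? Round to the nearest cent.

i = 0.134/2 = 0.067 per half-year; n = 8·2 = 16.
PMT = 7800 / ( [(1+0.067)^16 − 1] / 0.067 ) = 7800 / 27.201178 = 286.7523

R$286.75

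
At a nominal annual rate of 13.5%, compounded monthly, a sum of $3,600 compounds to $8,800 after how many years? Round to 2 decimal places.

Periodic rate i = 0.135/12 = 0.01125.
(1+i)^n = 8800/3600 = 2.44444, so n = ln 2.44444 / ln 1.01125 = 79.8966 months
= 79.8966/12 years

6.66 years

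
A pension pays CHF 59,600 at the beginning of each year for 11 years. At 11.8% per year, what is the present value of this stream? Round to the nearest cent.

Annuity factor a(11|0.118) × (1+i) = 6.696783; PV = 59600 × 6.696783 = 399,128.2532
(Beginning-of-period payments → annuity-due factor ×(1+i).)

CHF 399,128.25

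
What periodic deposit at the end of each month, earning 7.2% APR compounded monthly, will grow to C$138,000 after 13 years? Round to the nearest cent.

i = 0.072/12 = 0.006 per month; n = 13·12 = 156.
PMT = 138000 / ( [(1+0.006)^156 − 1] / 0.006 ) = 138000 / 257.106781 = 536.7420

C$536.74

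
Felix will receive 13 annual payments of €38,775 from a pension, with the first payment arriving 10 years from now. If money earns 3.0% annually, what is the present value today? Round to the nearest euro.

PV at t=9 (ordinary 13-year annuity): 38775 × a(13|0.03) = 38775 × 10.634955 = 412,370.3931
PV₀ = 412,370.3931 / (1+0.03)^9 = 412,370.3931 / 1.304773 = 316,047.5692

€316,048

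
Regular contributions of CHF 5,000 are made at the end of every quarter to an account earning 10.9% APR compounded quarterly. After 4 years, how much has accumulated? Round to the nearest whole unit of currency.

CHF 98,626

i = 0.109/4 = 0.02725 per quarter; n = 4·4 = 16.
Accumulation factor s(16|0.02725) = 19.725196; FV = 5000 × 19.725196 = 98,625.9803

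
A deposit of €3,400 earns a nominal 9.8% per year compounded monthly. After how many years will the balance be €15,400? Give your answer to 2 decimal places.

Periodic rate i = 0.098/12 = 0.00816667.
(1+i)^n = 15400/3400 = 4.52941, so n = ln 4.52941 / ln 1.00817 = 185.7247 months
= 185.7247/12 years

15.48 years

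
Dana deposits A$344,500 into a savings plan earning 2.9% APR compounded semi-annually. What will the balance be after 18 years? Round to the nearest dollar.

A$578,446

i = 0.029/2 = 0.0145 per half-year; n = 18·2 = 36.
344,500 × (1+0.0145)^36 = 344,500 × 1.679090 = 578,446.3374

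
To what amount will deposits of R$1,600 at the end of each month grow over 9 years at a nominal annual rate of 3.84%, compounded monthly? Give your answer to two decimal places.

Periodic rate i = 0.0384/12 = 0.0032; n = 9 × 12 = 108 periods.
FV = PMT · [(1+i)^n − 1] / i = 1600 · 128.768126 = 206,029.0015

R$206,029.00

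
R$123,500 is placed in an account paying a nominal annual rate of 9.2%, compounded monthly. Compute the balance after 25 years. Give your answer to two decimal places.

i = 0.092/12 = 0.00766667 per month; n = 25·12 = 300.
FV = PV·(1+i)^n = 123,500 × 9.887073 = 1,221,053.5063

R$1,221,053.51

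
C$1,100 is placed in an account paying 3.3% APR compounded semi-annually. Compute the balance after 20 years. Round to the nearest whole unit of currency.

C$2,117

Periodic rate i = 0.033/2 = 0.0165; n = 20 × 2 = 40 periods.
FV = PV·(1+i)^n = 1,100 × 1.924400 = 2,116.8399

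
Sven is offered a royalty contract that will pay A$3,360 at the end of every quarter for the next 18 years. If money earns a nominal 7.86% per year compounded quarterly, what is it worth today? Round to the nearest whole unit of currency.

A$128,872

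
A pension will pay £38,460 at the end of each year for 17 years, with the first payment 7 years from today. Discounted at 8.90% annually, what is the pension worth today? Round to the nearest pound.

Value one period before first payment (t=6): 38460 × [1 − (1+0.089)^(−17)] / 0.089 = 38460 × 8.598798 = 330,709.7612
PV₀ = 330,709.7612 / (1+0.089)^6 = 330,709.7612 / 1.667890 = 198,280.3766

£198,280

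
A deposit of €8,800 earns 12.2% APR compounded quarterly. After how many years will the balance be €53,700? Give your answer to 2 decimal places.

15.05 years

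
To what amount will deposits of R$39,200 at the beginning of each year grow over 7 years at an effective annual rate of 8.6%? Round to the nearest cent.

Accumulation factor s(7|0.086) × (1+i) = 9.869898; FV = 39200 × 9.869898 = 386,900.0077
Payments are at the start of each period, so multiply by (1+i).

R$386,900.01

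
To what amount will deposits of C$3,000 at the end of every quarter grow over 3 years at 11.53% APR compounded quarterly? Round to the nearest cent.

i = 0.1153/4 = 0.028825 per quarter; n = 3·4 = 12.
FV = 3000 × [(1+0.028825)^12 − 1] / 0.028825 = 3000 × 14.097665 = 42,292.9940

C$42,292.99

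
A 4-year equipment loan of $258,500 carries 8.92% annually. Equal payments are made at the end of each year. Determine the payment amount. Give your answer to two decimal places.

$79,650.78

PMT = 258500 / ( [1 − (1+0.0892)^(−4)] / 0.0892 ) = 258500 / 3.245417 = 79,650.7840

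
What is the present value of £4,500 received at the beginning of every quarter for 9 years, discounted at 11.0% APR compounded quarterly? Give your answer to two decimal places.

£104,820.03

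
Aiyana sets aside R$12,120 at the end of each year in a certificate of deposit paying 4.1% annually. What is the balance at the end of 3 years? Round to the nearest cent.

R$37,871.13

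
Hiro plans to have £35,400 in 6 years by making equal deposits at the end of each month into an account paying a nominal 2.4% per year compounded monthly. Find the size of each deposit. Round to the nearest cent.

£457.61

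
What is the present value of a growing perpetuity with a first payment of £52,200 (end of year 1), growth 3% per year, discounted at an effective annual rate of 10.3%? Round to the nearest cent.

PV = D₁/(r − g) = 52200/(0.103 − 0.03) = 715,068.4932

£715,068.49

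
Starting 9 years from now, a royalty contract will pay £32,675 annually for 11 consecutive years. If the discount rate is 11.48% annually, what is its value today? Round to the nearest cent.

Value one period before first payment (t=8): 32675 × [1 − (1+0.1148)^(−11)] / 0.1148 = 32675 × 6.075128 = 198,504.8155
Discount back 8 years: 198,504.8155 × (1+0.1148)^(−8) = 198,504.8155 × 0.419203 = 83,213.8022

£83,213.80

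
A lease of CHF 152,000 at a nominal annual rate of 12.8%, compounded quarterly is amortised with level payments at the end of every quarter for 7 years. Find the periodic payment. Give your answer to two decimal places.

i = 0.128/4 = 0.032 per quarter; n = 7·4 = 28.
PMT = 152000 / ( [1 − (1+0.032)^(−28)] / 0.032 ) = 152000 / 18.313449 = 8,299.9111

CHF 8,299.91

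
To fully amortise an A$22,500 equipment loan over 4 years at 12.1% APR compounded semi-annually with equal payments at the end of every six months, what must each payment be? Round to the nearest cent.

Periodic rate i = 0.121/2 = 0.0605; n = 4 × 2 = 8 periods.
Annuity-PV factor = 6.197524; PMT = 22500 / 6.197524 = 3,630.4821

A$3,630.48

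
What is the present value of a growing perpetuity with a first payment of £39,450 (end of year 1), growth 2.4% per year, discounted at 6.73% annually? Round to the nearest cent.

£911,085.45

PV = PMT / (i − g) = 39450 / (0.0673 − 0.024) = 39450 / 0.043300 = 911,085.4503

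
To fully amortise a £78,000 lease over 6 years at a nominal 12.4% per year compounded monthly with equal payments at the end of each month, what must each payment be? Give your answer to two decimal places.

With 12 periods per year: i = 0.0103333, n = 72.
Annuity-PV factor = 50.610295; PMT = 78000 / 50.610295 = 1,541.1884

£1,541.19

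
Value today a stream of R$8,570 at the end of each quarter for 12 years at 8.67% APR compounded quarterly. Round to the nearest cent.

R$254,129.73

With 4 periods per year: i = 0.021675, n = 48.
Annuity factor a(48|0.021675) = 29.653411; PV = 8570 × 29.653411 = 254,129.7327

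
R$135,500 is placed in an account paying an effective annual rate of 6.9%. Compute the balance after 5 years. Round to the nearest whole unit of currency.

135,500 × (1+0.069)^5 = 135,500 × 1.396010 = 189,159.3536

R$189,159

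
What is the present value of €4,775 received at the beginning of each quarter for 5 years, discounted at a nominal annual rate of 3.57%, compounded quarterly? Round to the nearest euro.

€87,885

Periodic rate i = 0.0357/4 = 0.008925; n = 5 × 4 = 20 periods.
PV = PMT · [1 − (1+i)^(−n)] / i × (1+i) = 4775 · 18.405198 = 87,884.8189
(annuity-due: payments at period start, so ×(1+i).)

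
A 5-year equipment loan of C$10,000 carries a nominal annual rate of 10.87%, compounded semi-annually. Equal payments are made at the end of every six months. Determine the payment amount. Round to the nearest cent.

C$1,322.54

With 2 periods per year: i = 0.05435, n = 10.
PMT = 10000 / ( [1 − (1+0.05435)^(−10)] / 0.05435 ) = 10000 / 7.561182 = 1,322.5445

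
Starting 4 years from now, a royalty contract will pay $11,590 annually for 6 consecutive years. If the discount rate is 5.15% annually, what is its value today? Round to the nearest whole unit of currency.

Value one period before first payment (t=3): 11590 × [1 − (1+0.0515)^(−6)] / 0.0515 = 11590 × 5.051434 = 58,546.1257
PV₀ = 58,546.1257 / (1+0.0515)^3 = 58,546.1257 / 1.162593 = 50,358.2153

$50,358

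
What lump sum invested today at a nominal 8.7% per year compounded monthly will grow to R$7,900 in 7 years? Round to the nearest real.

R$4,306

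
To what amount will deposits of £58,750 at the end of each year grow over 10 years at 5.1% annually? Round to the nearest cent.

£742,409.42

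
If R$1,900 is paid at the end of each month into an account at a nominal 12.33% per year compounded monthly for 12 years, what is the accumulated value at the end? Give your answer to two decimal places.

i = 0.1233/12 = 0.010275 per month; n = 12·12 = 144.
FV = PMT · [(1+i)^n − 1] / i = 1900 · 326.828341 = 620,973.8485

R$620,973.85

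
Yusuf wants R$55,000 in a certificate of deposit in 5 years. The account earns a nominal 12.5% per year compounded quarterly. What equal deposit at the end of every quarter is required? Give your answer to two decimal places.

R$2,020.97

Periodic rate i = 0.125/4 = 0.03125; n = 5 × 4 = 20 periods.
FV-annuity factor = 27.214656; PMT = 55000 / 27.214656 = 2,020.9699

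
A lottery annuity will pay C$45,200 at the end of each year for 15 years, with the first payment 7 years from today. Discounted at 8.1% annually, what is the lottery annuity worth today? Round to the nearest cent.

C$240,981.81

PV at t=6 (ordinary 15-year annuity): 45200 × a(15|0.081) = 45200 × 8.507462 = 384,537.2641
Discount back 6 years: 384,537.2641 × (1+0.081)^(−6) = 384,537.2641 × 0.626680 = 240,981.8135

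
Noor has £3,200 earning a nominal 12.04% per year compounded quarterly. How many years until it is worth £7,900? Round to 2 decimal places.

7.62 years

Periodic rate i = 0.1204/4 = 0.0301.
n = ln(7900/3200) / ln(1+0.0301) = ln(2.46875) / 0.029656 = 30.4733 quarters
= 30.4733/4 years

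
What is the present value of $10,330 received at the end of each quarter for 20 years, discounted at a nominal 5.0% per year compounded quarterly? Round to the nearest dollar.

i = 0.05/4 = 0.0125 per quarter; n = 20·4 = 80.
Annuity factor a(80|0.0125) = 50.386657; PV = 10330 × 50.386657 = 520,494.1674

$520,494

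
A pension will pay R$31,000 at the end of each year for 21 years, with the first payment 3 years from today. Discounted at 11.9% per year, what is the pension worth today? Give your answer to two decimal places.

R$188,422.62

PV at t=2 (ordinary 21-year annuity): 31000 × a(21|0.119) = 31000 × 7.610821 = 235,935.4599
PV₀ = 235,935.4599 / (1+0.119)^2 = 235,935.4599 / 1.252161 = 188,422.6229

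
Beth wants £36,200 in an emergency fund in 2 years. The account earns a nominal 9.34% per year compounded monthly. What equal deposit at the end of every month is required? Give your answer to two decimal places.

i = 0.0934/12 = 0.00778333 per month; n = 2·12 = 24.
PMT = 36200 / ( [(1+0.00778333)^24 − 1] / 0.00778333 ) = 36200 / 26.275985 = 1,377.6839

£1,377.68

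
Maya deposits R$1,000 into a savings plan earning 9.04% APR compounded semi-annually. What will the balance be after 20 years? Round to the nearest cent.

R$5,861.06

i = 0.0904/2 = 0.0452 per half-year; n = 20·2 = 40.
FV = PV·(1+i)^n = 1,000 × 5.861058 = 5,861.0583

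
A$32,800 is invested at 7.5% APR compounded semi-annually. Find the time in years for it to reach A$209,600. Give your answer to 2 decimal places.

Periodic rate i = 0.075/2 = 0.0375.
(1+i)^n = 209600/32800 = 6.39024, so n = ln 6.39024 / ln 1.0375 = 50.3823 half-years
= 50.3823/2 years

25.19 years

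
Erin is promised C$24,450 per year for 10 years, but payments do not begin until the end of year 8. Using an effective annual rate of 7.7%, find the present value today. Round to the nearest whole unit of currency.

C$98,945

PV at t=7 (ordinary 10-year annuity): 24450 × a(10|0.077) = 24450 × 6.801834 = 166,304.8517
PV₀ = 166,304.8517 / (1+0.077)^7 = 166,304.8517 / 1.680776 = 98,945.2605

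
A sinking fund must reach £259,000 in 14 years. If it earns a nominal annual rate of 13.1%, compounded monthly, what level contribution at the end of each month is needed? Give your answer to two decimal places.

Periodic rate i = 0.131/12 = 0.0109167; n = 14 × 12 = 168 periods.
PMT = 259000 / ( [(1+0.0109167)^168 − 1] / 0.0109167 ) = 259000 / 476.059012 = 544.0502

£544.05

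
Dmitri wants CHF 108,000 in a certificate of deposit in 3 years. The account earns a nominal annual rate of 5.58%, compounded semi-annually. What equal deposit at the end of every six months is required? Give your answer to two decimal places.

CHF 16,784.79

Periodic rate i = 0.0558/2 = 0.0279; n = 3 × 2 = 6 periods.
FV-annuity factor = 6.434398; PMT = 108000 / 6.434398 = 16,784.7880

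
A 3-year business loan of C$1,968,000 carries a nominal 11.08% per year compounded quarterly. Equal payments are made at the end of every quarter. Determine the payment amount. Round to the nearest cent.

C$195,004.69

i = 0.1108/4 = 0.0277 per quarter; n = 3·4 = 12.
Annuity-PV factor = 10.092065; PMT = 1.968e+06 / 10.092065 = 195,004.6857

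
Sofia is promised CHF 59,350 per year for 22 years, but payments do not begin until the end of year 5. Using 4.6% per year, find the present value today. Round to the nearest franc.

Value one period before first payment (t=4): 59350 × [1 − (1+0.046)^(−22)] / 0.046 = 59350 × 13.656642 = 810,521.6842
PV₀ = 810,521.6842 / (1+0.046)^4 = 810,521.6842 / 1.197090 = 677,076.7487

CHF 677,077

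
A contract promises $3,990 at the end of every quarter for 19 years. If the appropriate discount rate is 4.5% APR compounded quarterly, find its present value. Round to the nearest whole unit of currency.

i = 0.045/4 = 0.01125 per quarter; n = 19·4 = 76.
PV = PMT · [1 − (1+i)^(−n)] / i = 3990 · 50.905051 = 203,111.1526

$203,111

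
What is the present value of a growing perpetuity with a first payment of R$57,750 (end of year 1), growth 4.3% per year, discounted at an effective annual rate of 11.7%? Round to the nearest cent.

R$780,405.41

PV = PMT / (i − g) = 57750 / (0.117 − 0.043) = 57750 / 0.074000 = 780,405.4054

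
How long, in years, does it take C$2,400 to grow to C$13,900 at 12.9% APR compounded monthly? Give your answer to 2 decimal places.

13.69 years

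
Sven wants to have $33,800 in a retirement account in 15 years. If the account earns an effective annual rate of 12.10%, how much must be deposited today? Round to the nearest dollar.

$6,093

Discount factor = (1+0.121)^(−15) = 0.180267; PV = 33,800 × 0.180267 = 6,093.0187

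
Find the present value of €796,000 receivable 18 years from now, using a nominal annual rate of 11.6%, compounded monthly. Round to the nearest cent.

Periodic rate i = 0.116/12 = 0.00966667; n = 18 × 12 = 216 periods.
PV = 796,000 / (1 + 0.00966667)^216 = 796,000 / 7.988257 = 99,646.2701

€99,646.27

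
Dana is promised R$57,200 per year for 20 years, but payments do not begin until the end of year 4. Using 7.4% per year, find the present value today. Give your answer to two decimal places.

Value one period before first payment (t=3): 57200 × [1 − (1+0.074)^(−20)] / 0.074 = 57200 × 10.272486 = 587,586.2269
Discount back 3 years: 587,586.2269 × (1+0.074)^(−3) = 587,586.2269 × 0.807211 = 474,306.1580

R$474,306.16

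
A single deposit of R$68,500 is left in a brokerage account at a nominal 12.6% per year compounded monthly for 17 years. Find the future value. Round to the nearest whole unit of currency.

R$576,899

With 12 periods per year: i = 0.0105, n = 204.
FV = PV·(1+i)^n = 68,500 × 8.421876 = 576,898.5045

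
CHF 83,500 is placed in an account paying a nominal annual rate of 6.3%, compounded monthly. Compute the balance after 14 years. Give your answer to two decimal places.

CHF 201,248.30

i = 0.063/12 = 0.00525 per month; n = 14·12 = 168.
FV = 83,500 × (1 + 0.00525)^168 = 201,248.2969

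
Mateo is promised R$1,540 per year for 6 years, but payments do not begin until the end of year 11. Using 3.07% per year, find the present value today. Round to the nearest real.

PV at t=10 (ordinary 6-year annuity): 1540 × a(6|0.0307) = 1540 × 5.404646 = 8,323.1542
Discount back 10 years: 8,323.1542 × (1+0.0307)^(−10) = 8,323.1542 × 0.739056 = 6,151.2755

R$6,151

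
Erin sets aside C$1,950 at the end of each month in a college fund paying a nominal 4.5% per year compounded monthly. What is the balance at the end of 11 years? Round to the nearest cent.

With 12 periods per year: i = 0.00375, n = 132.
Accumulation factor s(132|0.00375) = 170.394707; FV = 1950 × 170.394707 = 332,269.6781

C$332,269.68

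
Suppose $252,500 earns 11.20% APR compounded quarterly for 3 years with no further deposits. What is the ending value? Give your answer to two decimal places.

With 4 periods per year: i = 0.028, n = 12.
FV = 252,500 × (1 + 0.028)^12 = 351,705.1748

$351,705.17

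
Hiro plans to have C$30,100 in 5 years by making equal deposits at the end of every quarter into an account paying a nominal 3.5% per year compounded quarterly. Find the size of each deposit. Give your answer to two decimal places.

C$1,383.71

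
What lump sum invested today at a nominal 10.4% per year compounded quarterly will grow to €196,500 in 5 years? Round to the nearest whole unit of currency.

i = 0.104/4 = 0.026 per quarter; n = 5·4 = 20.
PV = 196,500 / (1 + 0.026)^20 = 196,500 / 1.670888 = 117,602.1710

€117,602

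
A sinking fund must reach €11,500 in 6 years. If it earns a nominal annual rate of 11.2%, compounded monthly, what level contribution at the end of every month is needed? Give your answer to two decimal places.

€112.74

Periodic rate i = 0.112/12 = 0.00933333; n = 6 × 12 = 72 periods.
FV-annuity factor = 102.006042; PMT = 11500 / 102.006042 = 112.7384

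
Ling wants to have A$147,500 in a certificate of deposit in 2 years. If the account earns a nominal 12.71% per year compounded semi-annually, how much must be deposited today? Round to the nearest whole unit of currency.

A$115,282

i = 0.1271/2 = 0.06355 per half-year; n = 2·2 = 4.
PV = 147,500 / (1 + 0.06355)^4 = 147,500 / 1.279475 = 115,281.7001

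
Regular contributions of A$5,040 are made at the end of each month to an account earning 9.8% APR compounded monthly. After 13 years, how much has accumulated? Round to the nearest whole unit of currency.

With 12 periods per year: i = 0.00816667, n = 156.
Accumulation factor s(156|0.00816667) = 313.062186; FV = 5040 × 313.062186 = 1,577,833.4163

A$1,577,833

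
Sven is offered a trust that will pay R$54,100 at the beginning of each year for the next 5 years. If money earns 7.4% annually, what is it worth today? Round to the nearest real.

Annuity factor a(5|0.074) × (1+i) = 4.356848; PV = 54100 × 4.356848 = 235,705.4710
(annuity-due: payments at period start, so ×(1+i).)

R$235,705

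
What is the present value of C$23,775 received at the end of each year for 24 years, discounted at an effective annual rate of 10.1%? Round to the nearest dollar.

C$212,013

PV = 23775 × [1 − (1+0.101)^(−24)] / 0.101 = 23775 × 8.917471 = 212,012.8637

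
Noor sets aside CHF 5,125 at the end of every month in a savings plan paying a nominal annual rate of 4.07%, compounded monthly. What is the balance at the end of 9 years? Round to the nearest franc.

With 12 periods per year: i = 0.00339167, n = 108.
FV = PMT · [(1+i)^n − 1] / i = 5125 · 130.170281 = 667,122.6915

CHF 667,123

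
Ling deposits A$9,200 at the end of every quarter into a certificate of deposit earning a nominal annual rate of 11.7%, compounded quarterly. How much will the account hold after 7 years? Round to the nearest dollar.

A$390,563

With 4 periods per year: i = 0.02925, n = 28.
FV = 9200 × [(1+0.02925)^28 − 1] / 0.02925 = 9200 × 42.452522 = 390,563.2033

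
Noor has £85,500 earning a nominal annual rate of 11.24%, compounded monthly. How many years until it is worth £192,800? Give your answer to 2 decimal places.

Periodic rate i = 0.1124/12 = 0.00936667.
n = ln(192800/85500) / ln(1+0.00936667) = ln(2.25497) / 0.009323 = 87.2177 months
= 87.2177/12 years

7.27 years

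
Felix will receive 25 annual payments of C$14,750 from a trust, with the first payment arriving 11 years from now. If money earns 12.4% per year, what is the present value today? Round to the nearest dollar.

C$34,969

PV at t=10 (ordinary 25-year annuity): 14750 × a(25|0.124) = 14750 × 7.630585 = 112,551.1328
PV₀ = 112,551.1328 / (1+0.124)^10 = 112,551.1328 / 3.218571 = 34,969.2854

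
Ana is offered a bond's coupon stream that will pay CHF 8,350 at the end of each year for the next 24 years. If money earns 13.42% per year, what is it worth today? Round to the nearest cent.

Annuity factor a(24|0.1342) = 7.088741; PV = 8350 × 7.088741 = 59,190.9856

CHF 59,190.99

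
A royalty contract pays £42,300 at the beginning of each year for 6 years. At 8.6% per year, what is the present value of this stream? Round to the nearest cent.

£208,554.17

PV = PMT · [1 − (1+i)^(−n)] / i × (1+i) = 42300 · 4.930359 = 208,554.1722
(annuity-due: payments at period start, so ×(1+i).)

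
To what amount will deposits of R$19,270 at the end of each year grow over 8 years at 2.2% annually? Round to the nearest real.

R$166,567

FV = PMT · [(1+i)^n − 1] / i = 19270 · 8.643863 = 166,567.2328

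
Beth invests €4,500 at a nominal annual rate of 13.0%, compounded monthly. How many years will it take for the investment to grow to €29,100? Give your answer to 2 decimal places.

14.44 years

Periodic rate i = 0.13/12 = 0.0108333.
(1+i)^n = 29100/4500 = 6.46667, so n = ln 6.46667 / ln 1.01083 = 173.2388 months
= 173.2388/12 years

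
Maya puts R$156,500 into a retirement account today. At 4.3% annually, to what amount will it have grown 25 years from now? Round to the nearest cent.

FV = PV·(1+i)^n = 156,500 × 2.864888 = 448,355.0364

R$448,355.04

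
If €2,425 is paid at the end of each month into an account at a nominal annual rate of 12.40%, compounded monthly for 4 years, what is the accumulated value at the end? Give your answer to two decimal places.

i = 0.124/12 = 0.0103333 per month; n = 4·12 = 48.
FV = PMT · [(1+i)^n − 1] / i = 2425 · 61.738585 = 149,716.0697

€149,716.07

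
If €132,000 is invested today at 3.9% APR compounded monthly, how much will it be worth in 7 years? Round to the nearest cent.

i = 0.039/12 = 0.00325 per month; n = 7·12 = 84.
132,000 × (1+0.00325)^84 = 132,000 × 1.313319 = 173,358.0756

€173,358.08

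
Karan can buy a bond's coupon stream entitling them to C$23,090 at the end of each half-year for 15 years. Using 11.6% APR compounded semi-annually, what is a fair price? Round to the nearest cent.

C$324,749.09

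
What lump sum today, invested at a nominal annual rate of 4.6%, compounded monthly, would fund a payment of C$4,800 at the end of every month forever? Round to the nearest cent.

C$1,252,173.91

Periodic rate i = 0.046/12 = 0.00383333.
PV = C/r = 4800/0.00383333 = 1,252,173.9130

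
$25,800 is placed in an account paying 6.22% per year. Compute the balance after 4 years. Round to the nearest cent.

$32,843.16

25,800 × (1+0.0622)^4 = 25,800 × 1.272991 = 32,843.1568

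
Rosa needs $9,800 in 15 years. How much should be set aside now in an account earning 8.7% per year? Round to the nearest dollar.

Discount factor = (1+0.087)^(−15) = 0.286126; PV = 9,800 × 0.286126 = 2,804.0317

$2,804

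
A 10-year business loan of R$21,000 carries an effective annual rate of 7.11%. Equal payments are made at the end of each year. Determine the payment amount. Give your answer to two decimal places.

PMT = 21000 / ( [1 − (1+0.0711)^(−10)] / 0.0711 ) = 21000 / 6.988007 = 3,005.1487

R$3,005.15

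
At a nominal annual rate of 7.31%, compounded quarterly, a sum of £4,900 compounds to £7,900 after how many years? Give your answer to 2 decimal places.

Periodic rate i = 0.0731/4 = 0.018275.
(1+i)^n = 7900/4900 = 1.61224, so n = ln 1.61224 / ln 1.01828 = 26.3737 quarters
= 26.3737/4 years

6.59 years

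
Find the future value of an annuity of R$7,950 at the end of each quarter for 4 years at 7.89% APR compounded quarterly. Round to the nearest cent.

R$147,866.31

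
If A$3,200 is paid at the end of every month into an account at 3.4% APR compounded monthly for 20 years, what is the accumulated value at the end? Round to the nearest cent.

Periodic rate i = 0.034/12 = 0.00283333; n = 20 × 12 = 240 periods.
FV = PMT · [(1+i)^n − 1] / i = 3200 · 343.052021 = 1,097,766.4673

A$1,097,766.47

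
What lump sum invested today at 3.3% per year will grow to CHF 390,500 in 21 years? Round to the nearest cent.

PV = FV·(1+i)^(−n) = 390,500 × 0.505700 = 197,475.9839

CHF 197,475.98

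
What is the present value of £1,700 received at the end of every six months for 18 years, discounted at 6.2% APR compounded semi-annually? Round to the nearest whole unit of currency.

£36,567

i = 0.062/2 = 0.031 per half-year; n = 18·2 = 36.
PV = 1700 × [1 − (1+0.031)^(−36)] / 0.031 = 1700 × 21.510097 = 36,567.1644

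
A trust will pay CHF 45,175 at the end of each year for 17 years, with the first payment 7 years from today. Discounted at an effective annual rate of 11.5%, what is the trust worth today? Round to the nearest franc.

CHF 172,305

PV at t=6 (ordinary 17-year annuity): 45175 × a(17|0.115) = 45175 × 7.329090 = 331,091.6381
Discount back 6 years: 331,091.6381 × (1+0.115)^(−6) = 331,091.6381 × 0.520416 = 172,305.4476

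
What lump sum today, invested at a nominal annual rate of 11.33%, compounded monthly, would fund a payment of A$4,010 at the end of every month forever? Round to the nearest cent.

A$424,713.15

Periodic rate i = 0.1133/12 = 0.00944167.
PV = PMT / i = 4010 / 0.00944167 = 424,713.1509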